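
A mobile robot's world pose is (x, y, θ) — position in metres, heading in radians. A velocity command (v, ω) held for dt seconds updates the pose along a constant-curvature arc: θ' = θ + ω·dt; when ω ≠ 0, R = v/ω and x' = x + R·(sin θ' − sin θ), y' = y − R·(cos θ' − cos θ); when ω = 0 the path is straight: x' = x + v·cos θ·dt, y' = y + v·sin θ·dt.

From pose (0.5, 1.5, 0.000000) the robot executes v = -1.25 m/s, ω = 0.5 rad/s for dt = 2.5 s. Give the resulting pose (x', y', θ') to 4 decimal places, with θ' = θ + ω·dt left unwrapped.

θ' = 0.0000 + 0.5·2.5 = 1.2500
R = v/ω = -1.25/0.5 = -2.5000
x' = 0.5 + -2.5000·(sin 1.2500 − sin 0.0000) = -1.8725
y' = 1.5 − -2.5000·(cos 1.2500 − cos 0.0000) = -0.2117

(-1.8725, -0.2117, 1.2500)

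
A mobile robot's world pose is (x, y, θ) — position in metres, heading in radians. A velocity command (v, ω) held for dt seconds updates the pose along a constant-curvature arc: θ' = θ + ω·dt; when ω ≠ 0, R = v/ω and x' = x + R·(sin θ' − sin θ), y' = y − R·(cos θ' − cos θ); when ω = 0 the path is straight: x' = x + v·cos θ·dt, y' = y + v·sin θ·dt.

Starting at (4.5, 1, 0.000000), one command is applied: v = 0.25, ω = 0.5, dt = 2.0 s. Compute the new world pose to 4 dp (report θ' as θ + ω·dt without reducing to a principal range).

θ' = 0.0000 + 0.5·2.0 = 1.0000
R = v/ω = 0.25/0.5 = 0.5000
x' = 4.5 + 0.5000·(sin 1.0000 − sin 0.0000) = 4.9207
y' = 1 − 0.5000·(cos 1.0000 − cos 0.0000) = 1.2298

(4.9207, 1.2298, 1.0000)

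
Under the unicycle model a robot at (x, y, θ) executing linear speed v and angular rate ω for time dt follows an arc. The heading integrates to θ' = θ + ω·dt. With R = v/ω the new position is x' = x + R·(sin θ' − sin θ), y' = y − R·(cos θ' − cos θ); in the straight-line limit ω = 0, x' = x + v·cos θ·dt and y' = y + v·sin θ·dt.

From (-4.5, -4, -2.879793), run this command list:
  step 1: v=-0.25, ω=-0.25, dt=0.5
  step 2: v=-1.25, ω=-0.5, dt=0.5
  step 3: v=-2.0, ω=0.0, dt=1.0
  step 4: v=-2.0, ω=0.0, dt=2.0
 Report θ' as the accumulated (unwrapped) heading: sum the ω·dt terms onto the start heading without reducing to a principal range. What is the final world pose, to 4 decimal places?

(2.2074, -4.6457, -3.2548)

step 1: θ'=-3.0048 (R=1.0000) → pose (-4.3776, -3.9753, -3.0048)
step 2: θ'=-3.2548 (R=2.5000) → pose (-3.7542, -3.9679, -3.2548)
step 3: θ'=-3.2548 (straight) → pose (-1.7670, -4.1938, -3.2548)
step 4: θ'=-3.2548 (straight) → pose (2.2074, -4.6457, -3.2548)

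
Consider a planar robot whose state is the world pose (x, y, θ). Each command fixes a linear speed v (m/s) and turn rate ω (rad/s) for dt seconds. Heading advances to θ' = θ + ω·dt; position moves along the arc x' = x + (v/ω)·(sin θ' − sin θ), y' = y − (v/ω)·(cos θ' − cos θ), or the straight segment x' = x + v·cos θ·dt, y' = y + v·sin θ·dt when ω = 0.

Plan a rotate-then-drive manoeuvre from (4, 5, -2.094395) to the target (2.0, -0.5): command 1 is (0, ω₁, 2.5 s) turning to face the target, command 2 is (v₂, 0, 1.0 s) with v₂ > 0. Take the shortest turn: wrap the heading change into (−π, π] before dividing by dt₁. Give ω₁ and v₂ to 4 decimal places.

ω₁ = 0.0699, v₂ = 5.8523

heading to target = atan2(-0.5−5, 2−4) = -1.9196
Δθ = wrap(-1.9196 − -2.0944) = 0.1748; ω₁ = Δθ/dt₁ = 0.0699
distance = √((2−4)² + (-0.5−5)²) = 5.8523; v₂ = distance/dt₂ = 5.8523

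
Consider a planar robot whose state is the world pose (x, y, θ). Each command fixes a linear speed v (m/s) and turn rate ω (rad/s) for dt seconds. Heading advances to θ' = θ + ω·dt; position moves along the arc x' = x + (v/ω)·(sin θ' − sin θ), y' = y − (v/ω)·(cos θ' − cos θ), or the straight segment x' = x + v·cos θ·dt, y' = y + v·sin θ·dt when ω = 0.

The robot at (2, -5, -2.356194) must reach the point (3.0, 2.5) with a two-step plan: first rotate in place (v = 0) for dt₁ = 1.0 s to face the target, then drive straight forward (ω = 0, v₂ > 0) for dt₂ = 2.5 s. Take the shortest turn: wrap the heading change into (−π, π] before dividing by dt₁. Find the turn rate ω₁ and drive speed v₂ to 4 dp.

ω₁ = -2.4887, v₂ = 3.0265

heading to target = atan2(2.5−-5, 3−2) = 1.4382
Δθ = wrap(1.4382 − -2.3562) = -2.4887; ω₁ = Δθ/dt₁ = -2.4887
distance = √((3−2)² + (2.5−-5)²) = 7.5664; v₂ = distance/dt₂ = 3.0265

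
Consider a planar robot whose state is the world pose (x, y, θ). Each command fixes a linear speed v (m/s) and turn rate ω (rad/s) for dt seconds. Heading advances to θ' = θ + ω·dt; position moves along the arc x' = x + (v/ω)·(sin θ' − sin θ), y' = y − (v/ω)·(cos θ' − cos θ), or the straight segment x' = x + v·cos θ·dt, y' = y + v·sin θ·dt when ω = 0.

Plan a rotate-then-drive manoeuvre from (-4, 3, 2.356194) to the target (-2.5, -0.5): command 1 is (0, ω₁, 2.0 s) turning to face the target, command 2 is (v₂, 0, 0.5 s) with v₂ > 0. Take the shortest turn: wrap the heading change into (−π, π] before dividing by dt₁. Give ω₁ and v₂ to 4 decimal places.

ω₁ = 1.3805, v₂ = 7.6158

heading to target = atan2(-0.5−3, -2.5−-4) = -1.1659
Δθ = wrap(-1.1659 − 2.3562) = 2.7611; ω₁ = Δθ/dt₁ = 1.3805
distance = √((-2.5−-4)² + (-0.5−3)²) = 3.8079; v₂ = distance/dt₂ = 7.6158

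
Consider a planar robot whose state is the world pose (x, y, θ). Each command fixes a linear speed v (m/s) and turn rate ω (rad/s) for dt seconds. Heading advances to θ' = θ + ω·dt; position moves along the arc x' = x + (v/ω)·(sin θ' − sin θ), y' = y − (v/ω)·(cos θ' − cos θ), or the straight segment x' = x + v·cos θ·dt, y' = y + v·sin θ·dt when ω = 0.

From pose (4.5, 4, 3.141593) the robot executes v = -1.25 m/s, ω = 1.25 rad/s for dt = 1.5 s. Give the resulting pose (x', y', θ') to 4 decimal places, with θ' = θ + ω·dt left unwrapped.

θ' = 3.1416 + 1.25·1.5 = 5.0166
R = v/ω = -1.25/1.25 = -1.0000
x' = 4.5 + -1.0000·(sin 5.0166 − sin 3.1416) = 5.4541
y' = 4 − -1.0000·(cos 5.0166 − cos 3.1416) = 5.2995

(5.4541, 5.2995, 5.0166)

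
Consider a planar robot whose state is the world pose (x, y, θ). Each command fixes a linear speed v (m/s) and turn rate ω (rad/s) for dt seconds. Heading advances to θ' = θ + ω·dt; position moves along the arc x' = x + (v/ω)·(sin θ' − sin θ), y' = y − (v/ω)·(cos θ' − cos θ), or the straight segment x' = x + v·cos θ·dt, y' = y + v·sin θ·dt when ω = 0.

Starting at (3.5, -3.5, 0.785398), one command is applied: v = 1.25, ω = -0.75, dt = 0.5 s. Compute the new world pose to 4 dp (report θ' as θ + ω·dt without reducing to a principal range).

θ' = 0.7854 + -0.75·0.5 = 0.4104
R = v/ω = 1.25/-0.75 = -1.6667
x' = 3.5 + -1.6667·(sin 0.4104 − sin 0.7854) = 4.0136
y' = -3.5 − -1.6667·(cos 0.4104 − cos 0.7854) = -3.1502

(4.0136, -3.1502, 0.4104)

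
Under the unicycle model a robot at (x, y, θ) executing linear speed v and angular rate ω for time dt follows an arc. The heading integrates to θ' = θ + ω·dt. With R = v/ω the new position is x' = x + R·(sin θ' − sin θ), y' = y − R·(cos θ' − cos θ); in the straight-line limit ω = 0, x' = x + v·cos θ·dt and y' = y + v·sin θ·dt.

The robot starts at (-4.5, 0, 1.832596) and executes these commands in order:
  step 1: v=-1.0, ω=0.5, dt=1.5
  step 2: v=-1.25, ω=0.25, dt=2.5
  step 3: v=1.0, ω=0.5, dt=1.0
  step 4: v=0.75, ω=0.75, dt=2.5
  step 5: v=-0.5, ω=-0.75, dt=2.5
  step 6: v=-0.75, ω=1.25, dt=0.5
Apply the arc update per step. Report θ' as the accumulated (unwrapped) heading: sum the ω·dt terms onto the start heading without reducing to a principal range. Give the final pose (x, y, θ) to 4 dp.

step 1: θ'=2.5826 (R=-2.0000) → pose (-3.6288, -1.1779, 2.5826)
step 2: θ'=3.2076 (R=-5.0000) → pose (-0.6474, -1.9281, 3.2076)
step 3: θ'=3.7076 (R=2.0000) → pose (-1.5880, -2.2357, 3.7076)
step 4: θ'=5.5826 (R=1.0000) → pose (-1.6964, -3.8442, 5.5826)
step 5: θ'=3.7076 (R=0.6667) → pose (-1.6241, -2.7718, 3.7076)
step 6: θ'=4.3326 (R=-0.6000) → pose (-1.3886, -2.4878, 4.3326)

(-1.3886, -2.4878, 4.3326)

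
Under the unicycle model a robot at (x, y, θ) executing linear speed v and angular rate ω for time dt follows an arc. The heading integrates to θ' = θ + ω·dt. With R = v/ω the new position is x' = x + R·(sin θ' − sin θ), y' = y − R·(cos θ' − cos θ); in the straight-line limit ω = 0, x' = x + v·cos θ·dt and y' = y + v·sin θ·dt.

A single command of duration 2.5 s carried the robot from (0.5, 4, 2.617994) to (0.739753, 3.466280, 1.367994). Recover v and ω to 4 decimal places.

Δθ = 1.367994 − 2.617994 = -1.250000
ω = Δθ/dt = -1.250000/2.5 = -0.5000
R = −Δy/(cos θ' − cos θ) = 0.5000
v = R·ω = 0.5000·-0.5000 = -0.2500

v = -0.2500, ω = -0.5000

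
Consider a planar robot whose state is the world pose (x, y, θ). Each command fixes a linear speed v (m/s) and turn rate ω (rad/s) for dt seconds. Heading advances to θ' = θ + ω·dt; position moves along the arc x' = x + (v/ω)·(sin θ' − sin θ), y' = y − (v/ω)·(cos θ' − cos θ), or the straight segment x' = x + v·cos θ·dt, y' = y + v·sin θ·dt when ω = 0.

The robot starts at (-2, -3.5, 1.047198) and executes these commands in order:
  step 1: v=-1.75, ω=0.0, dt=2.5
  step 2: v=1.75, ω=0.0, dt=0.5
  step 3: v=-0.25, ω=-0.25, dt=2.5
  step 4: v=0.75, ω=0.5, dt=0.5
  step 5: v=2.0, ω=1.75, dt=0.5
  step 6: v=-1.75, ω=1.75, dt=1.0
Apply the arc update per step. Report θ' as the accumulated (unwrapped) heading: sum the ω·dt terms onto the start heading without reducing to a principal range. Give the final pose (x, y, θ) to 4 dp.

(-2.3013, -6.8929, 3.2972)

step 1: θ'=1.0472 (straight) → pose (-4.1875, -7.2889, 1.0472)
step 2: θ'=1.0472 (straight) → pose (-3.7500, -6.5311, 1.0472)
step 3: θ'=0.4222 (R=1.0000) → pose (-4.2063, -6.9433, 0.4222)
step 4: θ'=0.6722 (R=1.5000) → pose (-3.8868, -6.7487, 0.6722)
step 5: θ'=1.5472 (R=1.1429) → pose (-3.4560, -5.8814, 1.5472)
step 6: θ'=3.2972 (R=-1.0000) → pose (-2.3013, -6.8929, 3.2972)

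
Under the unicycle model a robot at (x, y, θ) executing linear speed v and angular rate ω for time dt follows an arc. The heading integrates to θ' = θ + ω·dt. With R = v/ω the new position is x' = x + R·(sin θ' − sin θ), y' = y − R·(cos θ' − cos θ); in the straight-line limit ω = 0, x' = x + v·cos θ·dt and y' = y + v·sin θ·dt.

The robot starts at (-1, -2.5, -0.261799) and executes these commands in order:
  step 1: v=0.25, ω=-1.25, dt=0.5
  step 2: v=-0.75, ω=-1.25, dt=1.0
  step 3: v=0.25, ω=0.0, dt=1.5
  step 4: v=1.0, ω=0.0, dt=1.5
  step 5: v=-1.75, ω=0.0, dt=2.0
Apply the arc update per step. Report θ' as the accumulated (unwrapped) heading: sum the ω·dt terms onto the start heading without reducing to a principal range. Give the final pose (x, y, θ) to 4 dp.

(-0.0667, -0.4943, -2.1368)

step 1: θ'=-0.8868 (R=-0.2000) → pose (-0.8968, -2.5668, -0.8868)
step 2: θ'=-2.1368 (R=0.6000) → pose (-0.9382, -1.8659, -2.1368)
step 3: θ'=-2.1368 (straight) → pose (-1.1393, -2.1824, -2.1368)
step 4: θ'=-2.1368 (straight) → pose (-1.9436, -3.4485, -2.1368)
step 5: θ'=-2.1368 (straight) → pose (-0.0667, -0.4943, -2.1368)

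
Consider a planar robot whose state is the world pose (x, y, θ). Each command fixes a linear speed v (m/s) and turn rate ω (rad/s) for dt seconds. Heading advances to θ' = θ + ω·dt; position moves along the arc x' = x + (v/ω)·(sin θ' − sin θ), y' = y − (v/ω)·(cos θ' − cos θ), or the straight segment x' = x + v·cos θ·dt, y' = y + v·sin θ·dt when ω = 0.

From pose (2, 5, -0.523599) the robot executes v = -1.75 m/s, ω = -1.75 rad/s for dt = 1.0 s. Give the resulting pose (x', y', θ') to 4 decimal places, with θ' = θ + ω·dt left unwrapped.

(1.7370, 6.5124, -2.2736)

θ' = -0.5236 + -1.75·1.0 = -2.2736
R = v/ω = -1.75/-1.75 = 1.0000
x' = 2 + 1.0000·(sin -2.2736 − sin -0.5236) = 1.7370
y' = 5 − 1.0000·(cos -2.2736 − cos -0.5236) = 6.5124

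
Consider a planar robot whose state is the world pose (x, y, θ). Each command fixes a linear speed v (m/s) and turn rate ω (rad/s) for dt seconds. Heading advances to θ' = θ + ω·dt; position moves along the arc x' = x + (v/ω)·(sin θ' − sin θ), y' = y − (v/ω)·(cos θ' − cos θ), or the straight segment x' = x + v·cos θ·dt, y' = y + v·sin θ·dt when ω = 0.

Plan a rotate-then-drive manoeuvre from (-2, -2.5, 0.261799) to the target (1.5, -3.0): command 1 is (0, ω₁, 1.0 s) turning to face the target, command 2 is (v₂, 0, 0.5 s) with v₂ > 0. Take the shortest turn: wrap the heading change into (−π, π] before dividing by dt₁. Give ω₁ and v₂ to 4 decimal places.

heading to target = atan2(-3−-2.5, 1.5−-2) = -0.1419
Δθ = wrap(-0.1419 − 0.2618) = -0.4037; ω₁ = Δθ/dt₁ = -0.4037
distance = √((1.5−-2)² + (-3−-2.5)²) = 3.5355; v₂ = distance/dt₂ = 7.0711

ω₁ = -0.4037, v₂ = 7.0711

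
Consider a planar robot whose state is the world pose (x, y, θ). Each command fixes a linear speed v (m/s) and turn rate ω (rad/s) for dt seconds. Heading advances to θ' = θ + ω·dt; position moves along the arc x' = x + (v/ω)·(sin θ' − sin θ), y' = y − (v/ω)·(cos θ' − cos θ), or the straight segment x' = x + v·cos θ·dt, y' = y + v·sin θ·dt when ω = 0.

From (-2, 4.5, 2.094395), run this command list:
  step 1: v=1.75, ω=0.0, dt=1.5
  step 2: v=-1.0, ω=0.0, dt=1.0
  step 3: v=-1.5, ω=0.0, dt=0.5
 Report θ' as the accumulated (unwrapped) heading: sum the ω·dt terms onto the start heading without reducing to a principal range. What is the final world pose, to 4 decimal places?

step 1: θ'=2.0944 (straight) → pose (-3.3125, 6.7733, 2.0944)
step 2: θ'=2.0944 (straight) → pose (-2.8125, 5.9073, 2.0944)
step 3: θ'=2.0944 (straight) → pose (-2.4375, 5.2578, 2.0944)

(-2.4375, 5.2578, 2.0944)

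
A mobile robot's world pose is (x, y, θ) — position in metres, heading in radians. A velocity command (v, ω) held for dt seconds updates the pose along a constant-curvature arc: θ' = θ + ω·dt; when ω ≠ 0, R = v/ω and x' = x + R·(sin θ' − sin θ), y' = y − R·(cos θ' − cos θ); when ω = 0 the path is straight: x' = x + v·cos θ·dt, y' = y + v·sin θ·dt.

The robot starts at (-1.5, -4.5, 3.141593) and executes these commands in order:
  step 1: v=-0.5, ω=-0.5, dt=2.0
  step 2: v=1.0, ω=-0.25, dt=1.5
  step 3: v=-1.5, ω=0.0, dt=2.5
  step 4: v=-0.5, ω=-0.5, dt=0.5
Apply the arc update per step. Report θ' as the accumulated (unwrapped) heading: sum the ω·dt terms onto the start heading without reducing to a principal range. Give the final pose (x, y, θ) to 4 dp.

(-0.4690, -7.5038, 1.5166)

step 1: θ'=2.1416 (R=1.0000) → pose (-0.6585, -4.9597, 2.1416)
step 2: θ'=1.7666 (R=-4.0000) → pose (-1.2162, -3.5767, 1.7666)
step 3: θ'=1.7666 (straight) → pose (-0.4867, -7.2550, 1.7666)
step 4: θ'=1.5166 (R=1.0000) → pose (-0.4690, -7.5038, 1.5166)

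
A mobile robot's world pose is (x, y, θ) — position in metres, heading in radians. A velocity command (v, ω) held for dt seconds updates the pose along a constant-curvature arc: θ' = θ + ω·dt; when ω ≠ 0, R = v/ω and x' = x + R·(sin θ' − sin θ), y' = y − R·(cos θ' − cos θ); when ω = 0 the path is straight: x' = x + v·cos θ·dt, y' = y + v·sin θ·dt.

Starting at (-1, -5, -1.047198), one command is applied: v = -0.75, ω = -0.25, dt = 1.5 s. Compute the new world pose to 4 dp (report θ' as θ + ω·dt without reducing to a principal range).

θ' = -1.0472 + -0.25·1.5 = -1.4222
R = v/ω = -0.75/-0.25 = 3.0000
x' = -1 + 3.0000·(sin -1.4222 − sin -1.0472) = -1.3689
y' = -5 − 3.0000·(cos -1.4222 − cos -1.0472) = -3.9442

(-1.3689, -3.9442, -1.4222)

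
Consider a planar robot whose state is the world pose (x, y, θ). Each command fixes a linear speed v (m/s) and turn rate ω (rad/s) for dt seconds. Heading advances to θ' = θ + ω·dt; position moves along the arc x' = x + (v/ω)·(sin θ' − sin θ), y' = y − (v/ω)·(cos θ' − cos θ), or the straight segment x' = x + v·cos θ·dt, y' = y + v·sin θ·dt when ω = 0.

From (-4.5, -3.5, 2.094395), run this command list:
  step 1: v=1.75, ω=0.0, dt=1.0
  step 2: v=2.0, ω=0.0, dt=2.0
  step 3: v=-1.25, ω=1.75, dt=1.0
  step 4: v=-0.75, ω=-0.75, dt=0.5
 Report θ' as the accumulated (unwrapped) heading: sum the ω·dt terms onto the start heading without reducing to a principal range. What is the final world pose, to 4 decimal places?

(-5.9703, 1.4755, 3.4694)

step 1: θ'=2.0944 (straight) → pose (-5.3750, -1.9845, 2.0944)
step 2: θ'=2.0944 (straight) → pose (-7.3750, 1.4796, 2.0944)
step 3: θ'=3.8444 (R=-0.7143) → pose (-6.2947, 1.2918, 3.8444)
step 4: θ'=3.4694 (R=1.0000) → pose (-5.9703, 1.4755, 3.4694)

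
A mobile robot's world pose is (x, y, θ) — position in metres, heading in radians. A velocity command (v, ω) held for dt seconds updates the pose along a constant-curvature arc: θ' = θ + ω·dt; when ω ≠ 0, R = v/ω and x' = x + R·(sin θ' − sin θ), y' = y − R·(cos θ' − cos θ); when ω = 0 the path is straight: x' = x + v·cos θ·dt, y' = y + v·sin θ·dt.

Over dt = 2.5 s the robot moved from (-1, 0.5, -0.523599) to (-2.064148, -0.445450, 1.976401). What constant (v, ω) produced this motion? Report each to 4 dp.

Δθ = 1.976401 − -0.523599 = 2.500000
ω = Δθ/dt = 2.500000/2.5 = 1.0000
R = Δx/(sin θ' − sin θ) = -0.7500
v = R·ω = -0.7500·1.0000 = -0.7500

v = -0.7500, ω = 1.0000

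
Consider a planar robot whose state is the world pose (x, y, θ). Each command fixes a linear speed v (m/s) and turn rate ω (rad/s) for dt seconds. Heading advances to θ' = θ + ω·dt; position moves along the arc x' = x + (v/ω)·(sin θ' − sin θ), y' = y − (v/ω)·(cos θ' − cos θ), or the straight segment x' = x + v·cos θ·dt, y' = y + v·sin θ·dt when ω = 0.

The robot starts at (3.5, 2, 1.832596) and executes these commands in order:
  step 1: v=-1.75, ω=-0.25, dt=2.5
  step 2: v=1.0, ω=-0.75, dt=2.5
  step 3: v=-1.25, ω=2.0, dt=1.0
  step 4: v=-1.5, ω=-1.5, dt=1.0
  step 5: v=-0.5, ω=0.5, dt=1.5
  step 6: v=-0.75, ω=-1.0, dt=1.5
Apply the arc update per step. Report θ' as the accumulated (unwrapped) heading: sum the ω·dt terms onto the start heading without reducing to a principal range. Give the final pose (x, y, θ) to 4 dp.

step 1: θ'=1.2076 (R=7.0000) → pose (3.2819, -2.2986, 1.2076)
step 2: θ'=-0.6674 (R=-1.3333) → pose (5.3535, -1.7251, -0.6674)
step 3: θ'=1.3326 (R=-0.6250) → pose (4.3593, -2.0685, 1.3326)
step 4: θ'=-0.1674 (R=1.0000) → pose (3.2209, -2.8185, -0.1674)
step 5: θ'=0.5826 (R=-1.0000) → pose (2.5041, -2.9695, 0.5826)
step 6: θ'=-0.9174 (R=0.7500) → pose (1.4959, -2.7992, -0.9174)

(1.4959, -2.7992, -0.9174)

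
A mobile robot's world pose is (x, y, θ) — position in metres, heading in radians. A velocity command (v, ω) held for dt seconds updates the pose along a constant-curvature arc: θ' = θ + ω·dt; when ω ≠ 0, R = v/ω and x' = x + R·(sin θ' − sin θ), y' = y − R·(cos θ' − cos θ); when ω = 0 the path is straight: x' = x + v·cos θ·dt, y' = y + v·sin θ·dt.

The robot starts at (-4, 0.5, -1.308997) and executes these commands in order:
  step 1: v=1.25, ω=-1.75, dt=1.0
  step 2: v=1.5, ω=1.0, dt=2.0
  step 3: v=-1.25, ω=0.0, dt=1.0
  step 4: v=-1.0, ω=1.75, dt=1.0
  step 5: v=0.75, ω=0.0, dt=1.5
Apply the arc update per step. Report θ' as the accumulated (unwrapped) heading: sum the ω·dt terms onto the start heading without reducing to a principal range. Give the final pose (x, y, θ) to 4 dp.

(-6.4227, -0.6589, 0.6910)

step 1: θ'=-3.0590 (R=-0.7143) → pose (-4.6310, -0.3967, -3.0590)
step 2: θ'=-1.0590 (R=1.5000) → pose (-5.8151, -2.6262, -1.0590)
step 3: θ'=-1.0590 (straight) → pose (-6.4272, -1.5364, -1.0590)
step 4: θ'=0.6910 (R=-0.5714) → pose (-7.2896, -1.3759, 0.6910)
step 5: θ'=0.6910 (straight) → pose (-6.4227, -0.6589, 0.6910)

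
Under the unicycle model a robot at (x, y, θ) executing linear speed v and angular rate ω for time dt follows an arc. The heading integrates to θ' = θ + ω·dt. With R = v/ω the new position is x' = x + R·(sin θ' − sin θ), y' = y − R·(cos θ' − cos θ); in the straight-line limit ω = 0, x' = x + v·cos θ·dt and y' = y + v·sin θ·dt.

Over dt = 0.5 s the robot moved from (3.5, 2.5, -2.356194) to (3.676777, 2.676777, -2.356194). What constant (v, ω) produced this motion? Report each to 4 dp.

v = -0.5000, ω = 0.0000

Δθ = -2.356194 − -2.356194 = 0.000000
ω = Δθ/dt = 0.000000/0.5 = 0.0000
ω = 0 → v = (Δx·cos θ + Δy·sin θ)/dt = -0.5000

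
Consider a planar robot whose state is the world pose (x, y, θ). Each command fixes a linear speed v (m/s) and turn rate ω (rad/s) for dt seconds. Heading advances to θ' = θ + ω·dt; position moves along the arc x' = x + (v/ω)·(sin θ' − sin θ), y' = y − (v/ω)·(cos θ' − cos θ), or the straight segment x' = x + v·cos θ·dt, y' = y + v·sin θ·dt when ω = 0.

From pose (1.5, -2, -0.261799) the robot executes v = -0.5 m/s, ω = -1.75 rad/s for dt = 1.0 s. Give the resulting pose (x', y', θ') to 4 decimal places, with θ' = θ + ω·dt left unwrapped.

(1.3156, -1.6021, -2.0118)

θ' = -0.2618 + -1.75·1.0 = -2.0118
R = v/ω = -0.5/-1.75 = 0.2857
x' = 1.5 + 0.2857·(sin -2.0118 − sin -0.2618) = 1.3156
y' = -2 − 0.2857·(cos -2.0118 − cos -0.2618) = -1.6021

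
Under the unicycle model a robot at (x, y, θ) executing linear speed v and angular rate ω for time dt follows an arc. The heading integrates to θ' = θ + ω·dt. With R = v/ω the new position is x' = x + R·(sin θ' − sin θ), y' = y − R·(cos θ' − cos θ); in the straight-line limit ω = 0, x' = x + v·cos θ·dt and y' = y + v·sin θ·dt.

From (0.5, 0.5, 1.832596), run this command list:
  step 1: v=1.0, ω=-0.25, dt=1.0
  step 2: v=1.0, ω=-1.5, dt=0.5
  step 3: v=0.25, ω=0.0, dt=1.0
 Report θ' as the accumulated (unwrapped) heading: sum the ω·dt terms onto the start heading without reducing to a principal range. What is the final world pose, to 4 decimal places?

step 1: θ'=1.5826 (R=-4.0000) → pose (0.3640, 1.4881, 1.5826)
step 2: θ'=0.8326 (R=-0.6667) → pose (0.5375, 1.9446, 0.8326)
step 3: θ'=0.8326 (straight) → pose (0.7057, 2.1295, 0.8326)

(0.7057, 2.1295, 0.8326)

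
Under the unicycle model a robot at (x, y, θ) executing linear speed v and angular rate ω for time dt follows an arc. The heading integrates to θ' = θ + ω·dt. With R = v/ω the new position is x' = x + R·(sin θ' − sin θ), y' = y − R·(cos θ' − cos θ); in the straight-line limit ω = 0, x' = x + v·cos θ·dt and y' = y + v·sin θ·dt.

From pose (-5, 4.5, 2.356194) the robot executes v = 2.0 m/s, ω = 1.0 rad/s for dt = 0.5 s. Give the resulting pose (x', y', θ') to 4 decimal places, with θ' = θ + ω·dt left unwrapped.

(-5.8511, 5.0049, 2.8562)

θ' = 2.3562 + 1.0·0.5 = 2.8562
R = v/ω = 2.0/1.0 = 2.0000
x' = -5 + 2.0000·(sin 2.8562 − sin 2.3562) = -5.8511
y' = 4.5 − 2.0000·(cos 2.8562 − cos 2.3562) = 5.0049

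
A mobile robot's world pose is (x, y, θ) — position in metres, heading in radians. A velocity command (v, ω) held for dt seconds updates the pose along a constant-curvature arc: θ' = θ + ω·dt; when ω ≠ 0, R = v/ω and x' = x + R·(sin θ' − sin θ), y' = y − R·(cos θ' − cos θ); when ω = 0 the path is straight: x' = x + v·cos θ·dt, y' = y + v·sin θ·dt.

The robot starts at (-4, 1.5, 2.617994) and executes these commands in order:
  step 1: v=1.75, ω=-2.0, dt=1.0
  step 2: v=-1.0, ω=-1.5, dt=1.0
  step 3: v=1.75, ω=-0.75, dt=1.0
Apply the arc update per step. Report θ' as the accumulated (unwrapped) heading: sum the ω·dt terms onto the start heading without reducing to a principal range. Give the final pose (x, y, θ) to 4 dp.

(-4.4428, 1.4648, -1.6320)

step 1: θ'=0.6180 (R=-0.8750) → pose (-4.0695, 2.9709, 0.6180)
step 2: θ'=-0.8820 (R=0.6667) → pose (-4.9704, 3.0906, -0.8820)
step 3: θ'=-1.6320 (R=-2.3333) → pose (-4.4428, 1.4648, -1.6320)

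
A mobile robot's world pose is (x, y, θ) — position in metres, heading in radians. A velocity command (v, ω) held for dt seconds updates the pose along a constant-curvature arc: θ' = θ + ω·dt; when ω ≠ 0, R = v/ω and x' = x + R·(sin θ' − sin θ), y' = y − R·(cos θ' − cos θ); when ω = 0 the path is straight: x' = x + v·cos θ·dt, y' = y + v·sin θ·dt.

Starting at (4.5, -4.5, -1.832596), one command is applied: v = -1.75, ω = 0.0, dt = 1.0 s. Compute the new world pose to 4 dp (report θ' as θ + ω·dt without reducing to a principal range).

(4.9529, -2.8096, -1.8326)

θ' = -1.8326 + 0.0·1.0 = -1.8326
ω = 0 → straight: x' = 4.5 + -1.75·cos(-1.8326)·1.0 = 4.9529
y' = -4.5 + -1.75·sin(-1.8326)·1.0 = -2.8096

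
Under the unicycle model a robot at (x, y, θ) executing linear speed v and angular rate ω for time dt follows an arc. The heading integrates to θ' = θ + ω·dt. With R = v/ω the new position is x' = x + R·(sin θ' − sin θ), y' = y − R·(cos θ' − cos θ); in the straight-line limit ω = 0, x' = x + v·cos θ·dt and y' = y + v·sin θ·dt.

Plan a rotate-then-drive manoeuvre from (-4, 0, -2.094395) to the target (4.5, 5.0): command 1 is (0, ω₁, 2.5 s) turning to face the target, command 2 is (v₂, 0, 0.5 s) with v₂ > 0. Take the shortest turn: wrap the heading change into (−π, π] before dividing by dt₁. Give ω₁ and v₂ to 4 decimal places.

ω₁ = 1.0504, v₂ = 19.7231

heading to target = atan2(5−0, 4.5−-4) = 0.5317
Δθ = wrap(0.5317 − -2.0944) = 2.6261; ω₁ = Δθ/dt₁ = 1.0504
distance = √((4.5−-4)² + (5−0)²) = 9.8615; v₂ = distance/dt₂ = 19.7231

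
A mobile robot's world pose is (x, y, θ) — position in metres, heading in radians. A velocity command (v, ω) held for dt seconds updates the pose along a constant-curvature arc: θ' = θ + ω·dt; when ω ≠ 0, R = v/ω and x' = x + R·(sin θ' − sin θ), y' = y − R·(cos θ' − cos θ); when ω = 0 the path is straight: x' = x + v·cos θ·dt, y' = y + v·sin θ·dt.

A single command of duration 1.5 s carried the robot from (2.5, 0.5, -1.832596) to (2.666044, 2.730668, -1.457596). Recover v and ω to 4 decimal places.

v = -1.5000, ω = 0.2500

Δθ = -1.457596 − -1.832596 = 0.375000
ω = Δθ/dt = 0.375000/1.5 = 0.2500
R = −Δy/(cos θ' − cos θ) = -6.0000
v = R·ω = -6.0000·0.2500 = -1.5000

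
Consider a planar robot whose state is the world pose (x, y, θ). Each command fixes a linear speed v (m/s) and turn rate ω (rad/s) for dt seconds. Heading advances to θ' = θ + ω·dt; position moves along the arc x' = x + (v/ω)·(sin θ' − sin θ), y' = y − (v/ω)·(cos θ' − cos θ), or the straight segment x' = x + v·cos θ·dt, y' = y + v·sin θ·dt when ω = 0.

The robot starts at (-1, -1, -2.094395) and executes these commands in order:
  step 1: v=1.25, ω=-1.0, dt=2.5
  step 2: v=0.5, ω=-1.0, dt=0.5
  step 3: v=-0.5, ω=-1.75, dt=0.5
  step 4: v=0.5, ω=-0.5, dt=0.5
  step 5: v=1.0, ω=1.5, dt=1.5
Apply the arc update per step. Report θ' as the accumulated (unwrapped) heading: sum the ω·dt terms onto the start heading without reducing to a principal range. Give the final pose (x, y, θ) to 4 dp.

(-2.7748, 0.7210, -3.9694)

step 1: θ'=-4.5944 (R=-1.2500) → pose (-3.3238, -0.5222, -4.5944)
step 2: θ'=-5.0944 (R=-0.5000) → pose (-3.2913, -0.2769, -5.0944)
step 3: θ'=-5.9694 (R=0.2857) → pose (-3.4682, -0.4422, -5.9694)
step 4: θ'=-6.2194 (R=-1.0000) → pose (-3.2233, -0.3954, -6.2194)
step 5: θ'=-3.9694 (R=0.6667) → pose (-2.7748, 0.7210, -3.9694)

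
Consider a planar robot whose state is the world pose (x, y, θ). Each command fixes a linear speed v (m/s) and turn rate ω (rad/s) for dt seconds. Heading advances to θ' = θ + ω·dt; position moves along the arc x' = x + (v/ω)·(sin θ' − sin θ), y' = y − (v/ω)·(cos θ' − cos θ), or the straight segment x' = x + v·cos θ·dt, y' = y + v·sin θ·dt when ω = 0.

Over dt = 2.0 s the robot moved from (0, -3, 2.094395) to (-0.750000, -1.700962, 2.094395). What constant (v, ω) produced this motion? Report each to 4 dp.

Δθ = 2.094395 − 2.094395 = 0.000000
ω = Δθ/dt = 0.000000/2.0 = 0.0000
ω = 0 → v = (Δx·cos θ + Δy·sin θ)/dt = 0.7500

v = 0.7500, ω = 0.0000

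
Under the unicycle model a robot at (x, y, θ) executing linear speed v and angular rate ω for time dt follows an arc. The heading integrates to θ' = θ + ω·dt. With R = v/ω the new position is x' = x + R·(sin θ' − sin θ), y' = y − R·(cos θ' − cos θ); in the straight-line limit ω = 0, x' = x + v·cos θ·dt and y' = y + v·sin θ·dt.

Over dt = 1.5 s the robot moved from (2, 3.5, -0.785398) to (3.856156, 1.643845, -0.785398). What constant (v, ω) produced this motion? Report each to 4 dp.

v = 1.7500, ω = 0.0000

Δθ = -0.785398 − -0.785398 = 0.000000
ω = Δθ/dt = 0.000000/1.5 = 0.0000
ω = 0 → v = (Δx·cos θ + Δy·sin θ)/dt = 1.7500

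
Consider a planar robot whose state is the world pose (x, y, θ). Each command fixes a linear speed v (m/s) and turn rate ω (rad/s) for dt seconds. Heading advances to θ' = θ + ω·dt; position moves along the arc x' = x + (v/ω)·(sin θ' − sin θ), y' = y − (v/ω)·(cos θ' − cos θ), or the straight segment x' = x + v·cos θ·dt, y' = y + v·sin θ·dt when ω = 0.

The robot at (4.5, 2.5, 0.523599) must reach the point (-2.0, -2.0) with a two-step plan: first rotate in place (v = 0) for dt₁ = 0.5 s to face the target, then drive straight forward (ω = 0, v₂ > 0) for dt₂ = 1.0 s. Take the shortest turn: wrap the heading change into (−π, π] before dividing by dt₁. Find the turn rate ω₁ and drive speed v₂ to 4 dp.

heading to target = atan2(-2−2.5, -2−4.5) = -2.5360
Δθ = wrap(-2.5360 − 0.5236) = -3.0596; ω₁ = Δθ/dt₁ = -6.1193
distance = √((-2−4.5)² + (-2−2.5)²) = 7.9057; v₂ = distance/dt₂ = 7.9057

ω₁ = -6.1193, v₂ = 7.9057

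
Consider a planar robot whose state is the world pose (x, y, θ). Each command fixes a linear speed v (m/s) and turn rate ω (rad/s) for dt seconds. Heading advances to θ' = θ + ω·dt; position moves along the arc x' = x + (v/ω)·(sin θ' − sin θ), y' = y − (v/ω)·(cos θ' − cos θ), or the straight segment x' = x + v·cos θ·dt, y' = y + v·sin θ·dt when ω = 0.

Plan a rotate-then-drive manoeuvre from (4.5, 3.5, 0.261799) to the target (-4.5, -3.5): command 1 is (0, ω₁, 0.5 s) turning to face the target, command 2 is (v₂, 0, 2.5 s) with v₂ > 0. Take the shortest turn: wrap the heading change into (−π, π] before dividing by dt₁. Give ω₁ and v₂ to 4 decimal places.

ω₁ = -5.4847, v₂ = 4.5607

heading to target = atan2(-3.5−3.5, -4.5−4.5) = -2.4805
Δθ = wrap(-2.4805 − 0.2618) = -2.7423; ω₁ = Δθ/dt₁ = -5.4847
distance = √((-4.5−4.5)² + (-3.5−3.5)²) = 11.4018; v₂ = distance/dt₂ = 4.5607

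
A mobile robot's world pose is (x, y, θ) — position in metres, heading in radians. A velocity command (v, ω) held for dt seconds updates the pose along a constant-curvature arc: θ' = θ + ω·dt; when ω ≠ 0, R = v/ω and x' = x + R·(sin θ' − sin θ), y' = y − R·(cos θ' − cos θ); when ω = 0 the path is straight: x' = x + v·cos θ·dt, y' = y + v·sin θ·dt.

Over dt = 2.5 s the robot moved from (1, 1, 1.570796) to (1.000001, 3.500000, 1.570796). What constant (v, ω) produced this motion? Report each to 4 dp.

v = 1.0000, ω = 0.0000

Δθ = 1.570796 − 1.570796 = 0.000000
ω = Δθ/dt = 0.000000/2.5 = 0.0000
ω = 0 → v = (Δx·cos θ + Δy·sin θ)/dt = 1.0000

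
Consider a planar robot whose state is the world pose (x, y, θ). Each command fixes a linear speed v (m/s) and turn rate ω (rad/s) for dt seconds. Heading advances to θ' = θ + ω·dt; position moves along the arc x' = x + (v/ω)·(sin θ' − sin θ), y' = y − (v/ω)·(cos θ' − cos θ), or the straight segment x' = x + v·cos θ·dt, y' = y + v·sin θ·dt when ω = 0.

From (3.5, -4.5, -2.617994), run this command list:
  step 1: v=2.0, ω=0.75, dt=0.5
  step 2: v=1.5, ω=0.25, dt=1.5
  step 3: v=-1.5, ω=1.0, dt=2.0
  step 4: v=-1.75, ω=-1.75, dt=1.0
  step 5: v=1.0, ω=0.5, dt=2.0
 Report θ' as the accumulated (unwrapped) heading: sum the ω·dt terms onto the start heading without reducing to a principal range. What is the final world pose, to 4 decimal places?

(-0.2187, -5.8878, -0.6180)

step 1: θ'=-2.2430 (R=2.6667) → pose (2.7468, -5.1488, -2.2430)
step 2: θ'=-1.8680 (R=6.0000) → pose (1.7046, -7.1280, -1.8680)
step 3: θ'=0.1320 (R=-1.5000) → pose (0.0729, -5.2018, 0.1320)
step 4: θ'=-1.6180 (R=1.0000) → pose (-1.0576, -4.1633, -1.6180)
step 5: θ'=-0.6180 (R=2.0000) → pose (-0.2187, -5.8878, -0.6180)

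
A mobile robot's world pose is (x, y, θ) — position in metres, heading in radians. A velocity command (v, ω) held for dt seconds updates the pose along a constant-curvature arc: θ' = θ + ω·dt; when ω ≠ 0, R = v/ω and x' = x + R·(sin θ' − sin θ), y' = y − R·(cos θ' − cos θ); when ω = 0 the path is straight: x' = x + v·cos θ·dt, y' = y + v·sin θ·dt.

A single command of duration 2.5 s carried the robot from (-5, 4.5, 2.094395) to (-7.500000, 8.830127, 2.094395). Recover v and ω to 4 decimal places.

Δθ = 2.094395 − 2.094395 = 0.000000
ω = Δθ/dt = 0.000000/2.5 = 0.0000
ω = 0 → v = (Δx·cos θ + Δy·sin θ)/dt = 2.0000

v = 2.0000, ω = 0.0000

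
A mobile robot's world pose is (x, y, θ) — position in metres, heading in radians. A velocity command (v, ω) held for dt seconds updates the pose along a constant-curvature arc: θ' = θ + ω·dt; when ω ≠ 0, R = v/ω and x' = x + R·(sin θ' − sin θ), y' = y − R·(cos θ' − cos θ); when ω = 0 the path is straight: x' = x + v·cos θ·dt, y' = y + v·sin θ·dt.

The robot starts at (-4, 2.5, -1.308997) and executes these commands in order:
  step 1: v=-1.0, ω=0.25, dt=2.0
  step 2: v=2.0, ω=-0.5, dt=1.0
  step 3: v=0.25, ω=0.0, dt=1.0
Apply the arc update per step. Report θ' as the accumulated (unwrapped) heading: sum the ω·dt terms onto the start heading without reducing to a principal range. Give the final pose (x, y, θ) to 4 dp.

(-3.9353, 2.2585, -1.3090)

step 1: θ'=-0.8090 (R=-4.0000) → pose (-4.9693, 4.2256, -0.8090)
step 2: θ'=-1.3090 (R=-4.0000) → pose (-4.0000, 2.5000, -1.3090)
step 3: θ'=-1.3090 (straight) → pose (-3.9353, 2.2585, -1.3090)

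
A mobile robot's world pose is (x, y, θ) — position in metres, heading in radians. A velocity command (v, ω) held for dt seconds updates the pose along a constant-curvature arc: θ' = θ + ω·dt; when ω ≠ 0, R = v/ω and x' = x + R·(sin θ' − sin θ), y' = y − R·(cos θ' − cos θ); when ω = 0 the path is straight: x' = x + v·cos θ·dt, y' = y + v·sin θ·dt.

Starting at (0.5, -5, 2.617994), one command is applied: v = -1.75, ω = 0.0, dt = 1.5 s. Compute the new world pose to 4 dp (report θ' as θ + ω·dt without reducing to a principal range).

(2.7733, -6.3125, 2.6180)

θ' = 2.6180 + 0.0·1.5 = 2.6180
ω = 0 → straight: x' = 0.5 + -1.75·cos(2.6180)·1.5 = 2.7733
y' = -5 + -1.75·sin(2.6180)·1.5 = -6.3125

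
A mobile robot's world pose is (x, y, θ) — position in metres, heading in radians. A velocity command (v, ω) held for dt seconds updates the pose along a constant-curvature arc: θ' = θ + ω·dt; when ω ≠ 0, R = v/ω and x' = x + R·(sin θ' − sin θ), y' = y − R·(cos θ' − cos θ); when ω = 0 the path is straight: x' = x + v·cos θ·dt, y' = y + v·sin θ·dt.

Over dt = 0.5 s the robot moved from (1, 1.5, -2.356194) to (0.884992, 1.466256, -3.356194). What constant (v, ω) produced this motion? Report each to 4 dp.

v = 0.2500, ω = -2.0000

Δθ = -3.356194 − -2.356194 = -1.000000
ω = Δθ/dt = -1.000000/0.5 = -2.0000
R = Δx/(sin θ' − sin θ) = -0.1250
v = R·ω = -0.1250·-2.0000 = 0.2500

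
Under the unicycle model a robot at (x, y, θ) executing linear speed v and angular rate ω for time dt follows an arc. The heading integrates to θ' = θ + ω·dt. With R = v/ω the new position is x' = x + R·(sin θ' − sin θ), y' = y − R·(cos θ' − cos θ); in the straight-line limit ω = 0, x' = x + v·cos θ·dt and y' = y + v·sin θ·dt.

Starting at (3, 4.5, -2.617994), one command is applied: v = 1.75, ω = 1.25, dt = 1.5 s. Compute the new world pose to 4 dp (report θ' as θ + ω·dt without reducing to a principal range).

θ' = -2.6180 + 1.25·1.5 = -0.7430
R = v/ω = 1.75/1.25 = 1.4000
x' = 3 + 1.4000·(sin -0.7430 − sin -2.6180) = 2.7529
y' = 4.5 − 1.4000·(cos -0.7430 − cos -2.6180) = 2.2565

(2.7529, 2.2565, -0.7430)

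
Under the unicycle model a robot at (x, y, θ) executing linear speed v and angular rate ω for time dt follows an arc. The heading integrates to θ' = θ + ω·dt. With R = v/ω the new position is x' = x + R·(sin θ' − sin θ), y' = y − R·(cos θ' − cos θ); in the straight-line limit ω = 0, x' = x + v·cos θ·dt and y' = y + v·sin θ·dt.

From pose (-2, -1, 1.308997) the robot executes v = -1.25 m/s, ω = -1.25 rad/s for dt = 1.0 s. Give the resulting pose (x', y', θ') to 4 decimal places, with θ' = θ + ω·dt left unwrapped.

θ' = 1.3090 + -1.25·1.0 = 0.0590
R = v/ω = -1.25/-1.25 = 1.0000
x' = -2 + 1.0000·(sin 0.0590 − sin 1.3090) = -2.9070
y' = -1 − 1.0000·(cos 0.0590 − cos 1.3090) = -1.7394

(-2.9070, -1.7394, 0.0590)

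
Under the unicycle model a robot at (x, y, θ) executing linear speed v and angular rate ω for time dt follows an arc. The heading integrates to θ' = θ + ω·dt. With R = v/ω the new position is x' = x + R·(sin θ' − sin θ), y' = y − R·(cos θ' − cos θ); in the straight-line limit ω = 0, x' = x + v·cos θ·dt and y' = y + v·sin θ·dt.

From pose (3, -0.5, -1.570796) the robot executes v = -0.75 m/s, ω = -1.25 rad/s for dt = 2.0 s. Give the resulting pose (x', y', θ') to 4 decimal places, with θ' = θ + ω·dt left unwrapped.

θ' = -1.5708 + -1.25·2.0 = -4.0708
R = v/ω = -0.75/-1.25 = 0.6000
x' = 3 + 0.6000·(sin -4.0708 − sin -1.5708) = 4.0807
y' = -0.5 − 0.6000·(cos -4.0708 − cos -1.5708) = -0.1409

(4.0807, -0.1409, -4.0708)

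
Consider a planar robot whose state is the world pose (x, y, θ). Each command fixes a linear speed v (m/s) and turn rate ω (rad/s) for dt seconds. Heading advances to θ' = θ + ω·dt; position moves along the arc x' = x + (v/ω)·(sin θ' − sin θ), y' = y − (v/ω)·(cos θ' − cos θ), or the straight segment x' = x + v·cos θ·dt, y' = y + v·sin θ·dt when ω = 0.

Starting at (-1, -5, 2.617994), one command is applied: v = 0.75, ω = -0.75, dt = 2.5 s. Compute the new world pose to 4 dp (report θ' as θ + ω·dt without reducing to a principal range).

θ' = 2.6180 + -0.75·2.5 = 0.7430
R = v/ω = 0.75/-0.75 = -1.0000
x' = -1 + -1.0000·(sin 0.7430 − sin 2.6180) = -1.1765
y' = -5 − -1.0000·(cos 0.7430 − cos 2.6180) = -3.3975

(-1.1765, -3.3975, 0.7430)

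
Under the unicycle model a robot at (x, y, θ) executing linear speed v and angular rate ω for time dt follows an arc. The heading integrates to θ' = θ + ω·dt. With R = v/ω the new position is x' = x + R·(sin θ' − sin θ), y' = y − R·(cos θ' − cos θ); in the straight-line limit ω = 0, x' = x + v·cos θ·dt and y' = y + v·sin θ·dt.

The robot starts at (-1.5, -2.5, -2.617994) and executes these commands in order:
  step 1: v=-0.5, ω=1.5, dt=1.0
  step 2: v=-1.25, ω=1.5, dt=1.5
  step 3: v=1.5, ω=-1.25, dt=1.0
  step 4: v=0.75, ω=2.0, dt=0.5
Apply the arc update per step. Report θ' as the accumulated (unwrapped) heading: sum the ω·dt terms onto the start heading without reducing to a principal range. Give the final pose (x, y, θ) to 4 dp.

step 1: θ'=-1.1180 (R=-0.3333) → pose (-1.3669, -2.0655, -1.1180)
step 2: θ'=1.1320 (R=-0.8333) → pose (-2.8707, -2.0760, 1.1320)
step 3: θ'=-0.1180 (R=-1.2000) → pose (-1.6431, -1.3942, -0.1180)
step 4: θ'=0.8820 (R=0.3750) → pose (-1.3094, -1.2601, 0.8820)

(-1.3094, -1.2601, 0.8820)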